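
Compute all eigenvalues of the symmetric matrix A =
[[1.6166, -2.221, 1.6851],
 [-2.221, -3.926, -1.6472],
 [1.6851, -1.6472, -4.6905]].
sigma(A) ≈ {-6, -4, 3}

A is real symmetric, so its spectrum consists of real eigenvalues. Expanding the characteristic polynomial of the displayed matrix gives
  det(λ I - A) = p(λ) = λ^3 + (7)λ^2 + (-6)λ + (-71.9985).
Solving p(λ) = 0 yields eigenvalues ≈ -6, -4, 3. (A is shown rounded to 4 decimals, so these recover the underlying integer eigenvalues to within that precision.)
Verification: the trace of A = -7 equals the sum of eigenvalues -7, and det(A) ≈ 71.9985 matches the eigenvalue product 72.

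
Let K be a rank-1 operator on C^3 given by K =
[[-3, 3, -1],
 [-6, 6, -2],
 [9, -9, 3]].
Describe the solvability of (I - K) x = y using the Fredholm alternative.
(I - K) is invertible (det(I - K) = -5 ≠ 0), so for every y in C^3 the equation (I - K) x = y has a unique solution.

K has rank 1, so it is an outer product K = u v^T: every row of K is a multiple of one row vector. Reading off the entries, u = (1, 2, -3) and v = (-3, 3, -1) (row i of K equals u_i·v^T). A rank-one matrix u v^T satisfies K u = u (v·u) and kills the (2)-dimensional subspace v^⊥, so its characteristic polynomial is lambda^2 (lambda - v·u) with v·u = tr K = 6. Hence the eigenvalues of I - K are 1 (multiplicity 2) and 1 - (6) = -5, so det(I - K) = -5. (Direct check: I - K =
[[4, -3, 1],
 [6, -5, 2],
 [-9, 9, -2]]
has determinant -5.) The finite-dimensional Fredholm alternative says: either (I - K) is invertible, or ker(I - K) ≠ {0} and then range(I - K) = ker((I - K)^*)^⊥, with dim ker(I - K) = dim ker((I - K)^*). Since det(I - K) ≠ 0, 1 is not an eigenvalue of K and ker(I - K) = {0}, so we are in the first case: for every y there is a unique x = (I - K)^(-1) y. Explicitly, by the Sherman–Morrison formula, (I - u v^T)^(-1) = I + u v^T/(1 - v·u), i.e. (I - K)^(-1) = I + K/(-5).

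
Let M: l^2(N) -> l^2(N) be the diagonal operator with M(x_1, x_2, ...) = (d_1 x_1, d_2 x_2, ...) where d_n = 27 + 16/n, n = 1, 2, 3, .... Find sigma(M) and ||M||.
sigma(M) = {27 + 16/n : n ≥ 1} ∪ {27}; ||M|| = 43

A bounded diagonal operator on l^2 with diagonal entries d_n has spectrum equal to the closure of {d_n : n ≥ 1}: every d_n is an eigenvalue (with eigenvector e_n), so {d_n} ⊂ sigma(M); the spectrum is closed, so its closure is too; and for lambda not in the closure, (M - lambda I) has bounded inverse (the diagonal entries 1/(d_n - lambda) are bounded). For our sequence d_n = 27 + 16/n, n = 1, 2, 3, ...:
  - {d_n} = {27 + 16/n : n ≥ 1}; the only limit point is 27
  - closure = {27 + 16/n : n ≥ 1} ∪ {27}
For the norm: a diagonal operator has ||M|| = sup_n |d_n|. Here d_n = 27 + 16/n is positive and decreasing, so sup_n |d_n| = d_1 = 27 + 16 = 43. So ||M|| = 43.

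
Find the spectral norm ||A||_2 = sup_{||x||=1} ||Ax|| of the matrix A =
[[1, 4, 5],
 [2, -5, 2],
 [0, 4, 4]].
||A||_2 ≈ 8.8145 (= sqrt(largest eigenvalue of A^T A))

||A||_2 = sigma_max(A) = sqrt(lambda_max(A^T A)). Form the symmetric matrix M = A^T A =
[[5, -6, 9],
 [-6, 57, 26],
 [9, 26, 45]].
Its characteristic polynomial (trace, sum of principal 2x2 minors, determinant of M give the coefficients) is
  p(λ) = det(λ I - M) = λ^3 - 107λ^2 + 2282λ - 400.
No integer candidate from the rational root theorem (±divisors of 400) is a root, so the roots are irrational. The cubic discriminant is Δ = 11880327204 > 0, so there are three distinct real roots. p(0) = -400 and p(1) = 1776 have opposite signs, so a root lies in (0, 1); Newton's method refines it to λ ≈ 0.1767. p(29) = 180 and p(30) = -1240 have opposite signs, so a root lies in (29, 30); Newton's method refines it to λ ≈ 29.1282. p(77) = -2556 and p(78) = 1160 have opposite signs, so a root lies in (77, 78); Newton's method refines it to λ ≈ 77.695. Check (Vieta): the three roots sum to 107, matching tr M = 107.
So the eigenvalues of A^T A are ≈ 0.1767, 29.1282, 77.695 (all ≥ 0, as they must be for A^T A). The largest is λ_max ≈ 77.695, hence ||A||_2 = sqrt(λ_max) ≈ 8.8145.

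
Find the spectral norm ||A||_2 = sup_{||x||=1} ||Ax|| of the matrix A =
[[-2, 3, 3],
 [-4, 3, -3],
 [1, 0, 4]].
||A||_2 ≈ 6.617 (= sqrt(largest eigenvalue of A^T A))

||A||_2 = sigma_max(A) = sqrt(lambda_max(A^T A)). Form the symmetric matrix M = A^T A =
[[21, -18, 10],
 [-18, 18, 0],
 [10, 0, 34]].
Its characteristic polynomial (trace, sum of principal 2x2 minors, determinant of M give the coefficients) is
  p(λ) = det(λ I - M) = λ^3 - 73λ^2 + 1280λ - 36.
No integer candidate from the rational root theorem (±divisors of 36) is a root, so the roots are irrational. The cubic discriminant is Δ = 346921280 > 0, so there are three distinct real roots. p(0) = -36 and p(1) = 1172 have opposite signs, so a root lies in (0, 1); Newton's method refines it to λ ≈ 0.0282. p(29) = 80 and p(30) = -336 have opposite signs, so a root lies in (29, 30); Newton's method refines it to λ ≈ 29.1868. p(43) = -466 and p(44) = 140 have opposite signs, so a root lies in (43, 44); Newton's method refines it to λ ≈ 43.7851. Check (Vieta): the three roots sum to 73, matching tr M = 73.
So the eigenvalues of A^T A are ≈ 0.0282, 29.1868, 43.7851 (all ≥ 0, as they must be for A^T A). The largest is λ_max ≈ 43.7851, hence ||A||_2 = sqrt(λ_max) ≈ 6.617.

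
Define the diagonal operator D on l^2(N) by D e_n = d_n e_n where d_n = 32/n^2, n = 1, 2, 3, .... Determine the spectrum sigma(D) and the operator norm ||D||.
sigma(D) = {32/n^2 : n ≥ 1} ∪ {0}; ||D|| = 32

A bounded diagonal operator on l^2 with diagonal entries d_n has spectrum equal to the closure of {d_n : n ≥ 1}: every d_n is an eigenvalue (with eigenvector e_n), so {d_n} ⊂ sigma(D); the spectrum is closed, so its closure is too; and for lambda not in the closure, (D - lambda I) has bounded inverse (the diagonal entries 1/(d_n - lambda) are bounded). For our sequence d_n = 32/n^2, n = 1, 2, 3, ...:
  - {d_n} = {32/n^2 : n ≥ 1}; the only limit point is 0
  - closure = {32/n^2 : n ≥ 1} ∪ {0}
For the norm: a diagonal operator has ||D|| = sup_n |d_n|. Here d_n = 32/n^2 is positive and decreasing, so sup_n |d_n| = d_1 = 32. So ||D|| = 32.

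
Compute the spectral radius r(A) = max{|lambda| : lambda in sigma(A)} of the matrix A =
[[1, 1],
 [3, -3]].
r(A) = (2 + sqrt(28))/2 ≈ 3.6458

The eigenvalues of A are the roots of its characteristic polynomial. With M = A (coefficients from the trace and determinant):
  p(λ) = det(λ I - M) = λ^2 + 2λ - 6.
For λ^2 + 2λ - 6 the discriminant is 28. It is nonnegative but not a perfect square, so the roots are real and irrational: λ = (-2 ± sqrt(28))/2 ≈ 1.6458, -3.6458.
Thus the eigenvalues (to 4 decimals) are 1.6458 (modulus 1.6458); -3.6458 (modulus 3.6458). The spectral radius is the largest modulus: r(A) = (2 + sqrt(28))/2 ≈ 3.6458. (Cross-check: r(A) ≤ ||A||_2 ≈ 4.2426; equality holds whenever A is normal, though it can also hold for some non-normal A.)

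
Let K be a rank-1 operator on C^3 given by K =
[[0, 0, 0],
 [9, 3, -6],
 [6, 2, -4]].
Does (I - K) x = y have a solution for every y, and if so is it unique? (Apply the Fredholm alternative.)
(I - K) is invertible (det(I - K) = 2 ≠ 0), so for every y in C^3 the equation (I - K) x = y has a unique solution.

K has rank 1, so it is an outer product K = u v^T: every row of K is a multiple of one row vector. Reading off the entries, u = (0, -3, -2) and v = (-3, -1, 2) (row i of K equals u_i·v^T). A rank-one matrix u v^T satisfies K u = u (v·u) and kills the (2)-dimensional subspace v^⊥, so its characteristic polynomial is lambda^2 (lambda - v·u) with v·u = tr K = -1. Hence the eigenvalues of I - K are 1 (multiplicity 2) and 1 - (-1) = 2, so det(I - K) = 2. (Direct check: I - K =
[[1, 0, 0],
 [-9, -2, 6],
 [-6, -2, 5]]
has determinant 2.) The finite-dimensional Fredholm alternative says: either (I - K) is invertible, or ker(I - K) ≠ {0} and then range(I - K) = ker((I - K)^*)^⊥, with dim ker(I - K) = dim ker((I - K)^*). Since det(I - K) ≠ 0, 1 is not an eigenvalue of K and ker(I - K) = {0}, so we are in the first case: for every y there is a unique x = (I - K)^(-1) y. Explicitly, by the Sherman–Morrison formula, (I - u v^T)^(-1) = I + u v^T/(1 - v·u), i.e. (I - K)^(-1) = I + K/(2).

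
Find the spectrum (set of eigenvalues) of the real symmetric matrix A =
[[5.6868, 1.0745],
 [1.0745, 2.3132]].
sigma(A) ≈ {2, 6}

A is real symmetric, so its spectrum consists of real eigenvalues. Expanding the characteristic polynomial of the displayed matrix gives
  det(λ I - A) = p(λ) = λ^2 + (-8)λ + (12).
Solving p(λ) = 0 yields eigenvalues ≈ 2, 6. (A is shown rounded to 4 decimals, so these recover the underlying integer eigenvalues to within that precision.)
Verification: the trace of A = 8 equals the sum of eigenvalues 8, and det(A) ≈ 12.0002 matches the eigenvalue product 12.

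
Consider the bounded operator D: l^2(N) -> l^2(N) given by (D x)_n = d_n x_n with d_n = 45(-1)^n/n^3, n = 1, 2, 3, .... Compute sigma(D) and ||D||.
sigma(D) = {45(-1)^n/n^3 : n ≥ 1} ∪ {0}; ||D|| = 45

A bounded diagonal operator on l^2 with diagonal entries d_n has spectrum equal to the closure of {d_n : n ≥ 1}: every d_n is an eigenvalue (with eigenvector e_n), so {d_n} ⊂ sigma(D); the spectrum is closed, so its closure is too; and for lambda not in the closure, (D - lambda I) has bounded inverse (the diagonal entries 1/(d_n - lambda) are bounded). For our sequence d_n = 45(-1)^n/n^3, n = 1, 2, 3, ...:
  - {d_n} = {45(-1)^n/n^3 : n ≥ 1}; the only limit point is 0
  - closure = {45(-1)^n/n^3 : n ≥ 1} ∪ {0}
For the norm: a diagonal operator has ||D|| = sup_n |d_n|. Here |d_n| = 45/n^3 is decreasing, so sup_n |d_n| = |d_1| = 45. So ||D|| = 45.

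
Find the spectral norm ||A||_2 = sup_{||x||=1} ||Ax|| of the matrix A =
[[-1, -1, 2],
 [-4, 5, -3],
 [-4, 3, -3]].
||A||_2 ≈ 9.151 (= sqrt(largest eigenvalue of A^T A))

||A||_2 = sigma_max(A) = sqrt(lambda_max(A^T A)). Form the symmetric matrix M = A^T A =
[[33, -31, 22],
 [-31, 35, -26],
 [22, -26, 22]].
Its characteristic polynomial (trace, sum of principal 2x2 minors, determinant of M give the coefficients) is
  p(λ) = det(λ I - M) = λ^3 - 90λ^2 + 530λ - 484.
No integer candidate from the rational root theorem (±divisors of 484) is a root, so the roots are irrational. The cubic discriminant is Δ = 677675488 > 0, so there are three distinct real roots. p(1) = -43 and p(2) = 224 have opposite signs, so a root lies in (1, 2); Newton's method refines it to λ ≈ 1.1257. p(5) = 41 and p(6) = -328 have opposite signs, so a root lies in (5, 6); Newton's method refines it to λ ≈ 5.1344. p(83) = -4717 and p(84) = 1700 have opposite signs, so a root lies in (83, 84); Newton's method refines it to λ ≈ 83.7399. Check (Vieta): the three roots sum to 90, matching tr M = 90.
So the eigenvalues of A^T A are ≈ 1.1257, 5.1344, 83.7399 (all ≥ 0, as they must be for A^T A). The largest is λ_max ≈ 83.7399, hence ||A||_2 = sqrt(λ_max) ≈ 9.151.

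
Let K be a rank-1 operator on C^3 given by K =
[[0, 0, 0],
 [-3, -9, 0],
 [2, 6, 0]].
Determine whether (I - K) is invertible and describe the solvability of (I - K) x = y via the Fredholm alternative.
(I - K) is invertible (det(I - K) = 10 ≠ 0), so for every y in C^3 the equation (I - K) x = y has a unique solution.

K has rank 1, so it is an outer product K = u v^T: every row of K is a multiple of one row vector. Reading off the entries, u = (0, 3, -2) and v = (-1, -3, 0) (row i of K equals u_i·v^T). A rank-one matrix u v^T satisfies K u = u (v·u) and kills the (2)-dimensional subspace v^⊥, so its characteristic polynomial is lambda^2 (lambda - v·u) with v·u = tr K = -9. Hence the eigenvalues of I - K are 1 (multiplicity 2) and 1 - (-9) = 10, so det(I - K) = 10. (Direct check: I - K =
[[1, 0, 0],
 [3, 10, 0],
 [-2, -6, 1]]
has determinant 10.) The finite-dimensional Fredholm alternative says: either (I - K) is invertible, or ker(I - K) ≠ {0} and then range(I - K) = ker((I - K)^*)^⊥, with dim ker(I - K) = dim ker((I - K)^*). Since det(I - K) ≠ 0, 1 is not an eigenvalue of K and ker(I - K) = {0}, so we are in the first case: for every y there is a unique x = (I - K)^(-1) y. Explicitly, by the Sherman–Morrison formula, (I - u v^T)^(-1) = I + u v^T/(1 - v·u), i.e. (I - K)^(-1) = I + K/(10).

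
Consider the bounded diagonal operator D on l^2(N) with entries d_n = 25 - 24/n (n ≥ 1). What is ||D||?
||D|| = 25

For a diagonal operator on l^2 with entries d_n, ||D|| = sup_n |d_n|. Here d_1 = 1, d_2 = 13, ..., and d_n = 25 - 24/n increases monotonically toward 25. All terms lie in [1, 25), so |d_n| = d_n and the supremum is the limit 25, which is not attained by any individual d_n. Hence ||D|| = 25.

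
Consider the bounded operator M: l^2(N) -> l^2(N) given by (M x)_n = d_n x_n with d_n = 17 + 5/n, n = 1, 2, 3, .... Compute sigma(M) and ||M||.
sigma(M) = {17 + 5/n : n ≥ 1} ∪ {17}; ||M|| = 22

A bounded diagonal operator on l^2 with diagonal entries d_n has spectrum equal to the closure of {d_n : n ≥ 1}: every d_n is an eigenvalue (with eigenvector e_n), so {d_n} ⊂ sigma(M); the spectrum is closed, so its closure is too; and for lambda not in the closure, (M - lambda I) has bounded inverse (the diagonal entries 1/(d_n - lambda) are bounded). For our sequence d_n = 17 + 5/n, n = 1, 2, 3, ...:
  - {d_n} = {17 + 5/n : n ≥ 1}; the only limit point is 17
  - closure = {17 + 5/n : n ≥ 1} ∪ {17}
For the norm: a diagonal operator has ||M|| = sup_n |d_n|. Here d_n = 17 + 5/n is positive and decreasing, so sup_n |d_n| = d_1 = 17 + 5 = 22. So ||M|| = 22.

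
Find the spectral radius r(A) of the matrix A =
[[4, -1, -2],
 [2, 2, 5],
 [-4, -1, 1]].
r(A) ≈ 5.8882

The eigenvalues of A are the roots of its characteristic polynomial. With M = A (coefficients from the trace, the sum of principal 2x2 minors, and det A):
  p(λ) = det(λ I - M) = λ^3 - 7λ^2 + 13λ - 38.
No integer candidate from the rational root theorem (±divisors of 38) is a root, so the roots are irrational. The cubic discriminant is Δ = -29387 < 0, so there is one real root and a complex-conjugate pair. p(5) = -23 and p(6) = 4 have opposite signs, so a root lies in (5, 6); Newton's method refines it to λ ≈ 5.8882. Dividing out (λ - (5.8882)) leaves approximately λ^2 - 1.1118λ + 6.4536. For λ^2 - 1.1118λ + 6.4536 the discriminant is -24.5782. It is negative, so the remaining roots are the complex-conjugate pair λ ≈ 0.5559 ± 2.4788i. Their product equals the constant term, so |λ|^2 ≈ 6.4536 and |λ| ≈ 2.5404.
Thus the eigenvalues (to 4 decimals) are 5.8882 (modulus 5.8882); 0.5559 ± 2.4788i (modulus 2.5404). The spectral radius is the largest modulus: r(A) ≈ 5.8882. (Cross-check: r(A) ≤ ||A||_2 ≈ 6.0531; equality holds whenever A is normal, though it can also hold for some non-normal A.)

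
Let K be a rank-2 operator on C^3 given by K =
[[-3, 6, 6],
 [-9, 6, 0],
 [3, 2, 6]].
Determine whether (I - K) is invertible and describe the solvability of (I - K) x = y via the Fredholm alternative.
(I - K) is invertible (det(I - K) = 28 ≠ 0), so for every y in C^3 the equation (I - K) x = y has a unique solution.

K has rank 2 and factors as K = U V^T = u1 v1^T + u2 v2^T with u1 = (2, 0, 2), v1 = (3, 0, 3), u2 = (-3, -3, -1), v2 = (3, -2, 0) (multiplying out reproduces the displayed K). The nonzero eigenvalues of U V^T coincide with those of the 2 x 2 matrix G = V^T U = [[v1·u1, v1·u2], [v2·u1, v2·u2]] = [[12, -12], [6, -3]], and by the Sylvester determinant identity det(I_3 - U V^T) = det(I_2 - V^T U) = det([[-11, 12], [-6, 4]]) = (-11)(4) - (12)(-6) = 28. (Direct check: I - K =
[[4, -6, -6],
 [9, -5, 0],
 [-3, -2, -5]]
has determinant 28.) The finite-dimensional Fredholm alternative says: either (I - K) is invertible, or ker(I - K) ≠ {0} and then range(I - K) = ker((I - K)^*)^⊥, with dim ker(I - K) = dim ker((I - K)^*). Since det(I - K) ≠ 0, 1 is not an eigenvalue of K and ker(I - K) = {0}, so we are in the first case: for every y there is a unique x = (I - K)^(-1) y. (Explicitly, by the Woodbury identity, (I - U V^T)^(-1) = I + U (I_2 - G)^(-1) V^T.)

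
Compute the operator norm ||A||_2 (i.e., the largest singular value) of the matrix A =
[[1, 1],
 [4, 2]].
||A||_2 = sqrt((22 + sqrt(468))/2) ≈ 4.6708 (= sqrt(largest eigenvalue of A^T A))

||A||_2 = sigma_max(A) = sqrt(lambda_max(A^T A)). Form the symmetric matrix M = A^T A =
[[17, 9],
 [9, 5]].
Its characteristic polynomial (trace, determinant of M give the coefficients) is
  p(λ) = det(λ I - M) = λ^2 - 22λ + 4.
For λ^2 - 22λ + 4 the discriminant is 468. It is nonnegative but not a perfect square, so the roots are real and irrational: λ = (22 ± sqrt(468))/2 ≈ 21.8167, 0.1833.
So the eigenvalues of A^T A are ≈ 0.1833, 21.8167 (all ≥ 0, as they must be for A^T A). The largest is λ_max = (22 + sqrt(468))/2 ≈ 21.8167, hence ||A||_2 = sqrt(λ_max) = sqrt((22 + sqrt(468))/2) ≈ 4.6708.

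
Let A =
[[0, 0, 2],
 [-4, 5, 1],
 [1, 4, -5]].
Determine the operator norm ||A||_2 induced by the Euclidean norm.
||A||_2 ≈ 7.3272 (= sqrt(largest eigenvalue of A^T A))

||A||_2 = sigma_max(A) = sqrt(lambda_max(A^T A)). Form the symmetric matrix M = A^T A =
[[17, -16, -9],
 [-16, 41, -15],
 [-9, -15, 30]].
Its characteristic polynomial (trace, sum of principal 2x2 minors, determinant of M give the coefficients) is
  p(λ) = det(λ I - M) = λ^3 - 88λ^2 + 1875λ - 1764.
No integer candidate from the rational root theorem (±divisors of 1764) is a root, so the roots are irrational. The cubic discriminant is Δ = 1204410276 > 0, so there are three distinct real roots. p(0) = -1764 and p(1) = 24 have opposite signs, so a root lies in (0, 1); Newton's method refines it to λ ≈ 0.9859. p(33) = 216 and p(34) = -438 have opposite signs, so a root lies in (33, 34); Newton's method refines it to λ ≈ 33.3261. p(53) = -704 and p(54) = 342 have opposite signs, so a root lies in (53, 54); Newton's method refines it to λ ≈ 53.688. Check (Vieta): the three roots sum to 88, matching tr M = 88.
So the eigenvalues of A^T A are ≈ 0.9859, 33.3261, 53.688 (all ≥ 0, as they must be for A^T A). The largest is λ_max ≈ 53.688, hence ||A||_2 = sqrt(λ_max) ≈ 7.3272.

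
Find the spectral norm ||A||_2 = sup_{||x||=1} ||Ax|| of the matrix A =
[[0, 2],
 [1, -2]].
||A||_2 = sqrt((9 + sqrt(65))/2) ≈ 2.9208 (= sqrt(largest eigenvalue of A^T A))

||A||_2 = sigma_max(A) = sqrt(lambda_max(A^T A)). Form the symmetric matrix M = A^T A =
[[1, -2],
 [-2, 8]].
Its characteristic polynomial (trace, determinant of M give the coefficients) is
  p(λ) = det(λ I - M) = λ^2 - 9λ + 4.
For λ^2 - 9λ + 4 the discriminant is 65. It is nonnegative but not a perfect square, so the roots are real and irrational: λ = (9 ± sqrt(65))/2 ≈ 8.5311, 0.4689.
So the eigenvalues of A^T A are ≈ 0.4689, 8.5311 (all ≥ 0, as they must be for A^T A). The largest is λ_max = (9 + sqrt(65))/2 ≈ 8.5311, hence ||A||_2 = sqrt(λ_max) = sqrt((9 + sqrt(65))/2) ≈ 2.9208.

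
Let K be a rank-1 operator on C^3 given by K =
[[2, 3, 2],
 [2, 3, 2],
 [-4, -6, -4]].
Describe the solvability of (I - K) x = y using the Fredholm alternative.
(I - K) is singular (det(I - K) = 0, i.e. 1 ∈ sigma(K)). (I - K) x = y is solvable iff y ⊥ ker((I - K)^*) = span{(2, 3, 2)}, i.e. iff 2y_1 + 3y_2 + 2y_3 = 0. When solvable, the solutions are x = y + c·(1, 1, -2), c arbitrary (ker(I - K) = span{(1, 1, -2)}, dimension 1).

K has rank 1, so it is an outer product K = u v^T: every row of K is a multiple of one row vector. Reading off the entries, u = (1, 1, -2) and v = (2, 3, 2) (row i of K equals u_i·v^T). A rank-one matrix u v^T satisfies K u = u (v·u) and kills the (2)-dimensional subspace v^⊥, so its characteristic polynomial is lambda^2 (lambda - v·u) with v·u = tr K = 1. Hence the eigenvalues of I - K are 1 (multiplicity 2) and 1 - (1) = 0, so det(I - K) = 0. (Direct check: I - K =
[[-1, -3, -2],
 [-2, -2, -2],
 [4, 6, 5]]
has determinant 0.) So 1 is an eigenvalue of K and (I - K) is not invertible. The finite-dimensional Fredholm alternative says: either (I - K) is invertible, or ker(I - K) ≠ {0} and then range(I - K) = ker((I - K)^*)^⊥, with dim ker(I - K) = dim ker((I - K)^*). We are in the second case, so we need both kernels. Kernel of I - K: (I - K) u = u - u (v·u) = u - u = 0, so ker(I - K) = span{u} = span{(1, 1, -2)} (it is exactly 1-dimensional because rank(I - K) = 2). Kernel of the adjoint: K is real, so (I - K)^* = I - K^T = I - v u^T, and (I - v u^T) v = v - v (u·v) = 0; hence ker((I - K)^*) = span{v} = span{(2, 3, 2)}. Therefore (I - K) x = y is solvable iff <y, v> = 0, i.e. iff 2y_1 + 3y_2 + 2y_3 = 0. When this holds, K y = u (v·y) = 0, so (I - K) y = y and x = y is a particular solution; the full solution set is the line x = y + c·u = y + c·(1, 1, -2), c ∈ C.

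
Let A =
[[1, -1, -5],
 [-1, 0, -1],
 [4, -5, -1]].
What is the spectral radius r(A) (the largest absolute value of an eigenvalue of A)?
r(A) ≈ 3.9467

The eigenvalues of A are the roots of its characteristic polynomial. With M = A (coefficients from the trace, the sum of principal 2x2 minors, and det A):
  p(λ) = det(λ I - M) = λ^3 + 13λ + 25.
No integer candidate from the rational root theorem (±divisors of 25) is a root, so the roots are irrational. The cubic discriminant is Δ = -25663 < 0, so there is one real root and a complex-conjugate pair. p(-2) = -9 and p(-1) = 11 have opposite signs, so a root lies in (-2, -1); Newton's method refines it to λ ≈ -1.605. Dividing out (λ - (-1.605)) leaves approximately λ^2 - 1.605λ + 15.5761. For λ^2 - 1.605λ + 15.5761 the discriminant is -59.7283. It is negative, so the remaining roots are the complex-conjugate pair λ ≈ 0.8025 ± 3.8642i. Their product equals the constant term, so |λ|^2 ≈ 15.5761 and |λ| ≈ 3.9467.
Thus the eigenvalues (to 4 decimals) are -1.605 (modulus 1.605); 0.8025 ± 3.8642i (modulus 3.9467). The spectral radius is the largest modulus: r(A) ≈ 3.9467. (Cross-check: r(A) ≤ ||A||_2 ≈ 7.0985; equality holds whenever A is normal, though it can also hold for some non-normal A.)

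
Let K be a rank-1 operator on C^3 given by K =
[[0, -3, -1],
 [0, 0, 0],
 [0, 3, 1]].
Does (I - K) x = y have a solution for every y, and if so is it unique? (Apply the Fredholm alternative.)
(I - K) is singular (det(I - K) = 0, i.e. 1 ∈ sigma(K)). (I - K) x = y is solvable iff y ⊥ ker((I - K)^*) = span{(0, -3, -1)}, i.e. iff -3y_2 - y_3 = 0. When solvable, the solutions are x = y + c·(1, 0, -1), c arbitrary (ker(I - K) = span{(1, 0, -1)}, dimension 1).

K has rank 1, so it is an outer product K = u v^T: every row of K is a multiple of one row vector. Reading off the entries, u = (1, 0, -1) and v = (0, -3, -1) (row i of K equals u_i·v^T). A rank-one matrix u v^T satisfies K u = u (v·u) and kills the (2)-dimensional subspace v^⊥, so its characteristic polynomial is lambda^2 (lambda - v·u) with v·u = tr K = 1. Hence the eigenvalues of I - K are 1 (multiplicity 2) and 1 - (1) = 0, so det(I - K) = 0. (Direct check: I - K =
[[1, 3, 1],
 [0, 1, 0],
 [0, -3, 0]]
has determinant 0.) So 1 is an eigenvalue of K and (I - K) is not invertible. The finite-dimensional Fredholm alternative says: either (I - K) is invertible, or ker(I - K) ≠ {0} and then range(I - K) = ker((I - K)^*)^⊥, with dim ker(I - K) = dim ker((I - K)^*). We are in the second case, so we need both kernels. Kernel of I - K: (I - K) u = u - u (v·u) = u - u = 0, so ker(I - K) = span{u} = span{(1, 0, -1)} (it is exactly 1-dimensional because rank(I - K) = 2). Kernel of the adjoint: K is real, so (I - K)^* = I - K^T = I - v u^T, and (I - v u^T) v = v - v (u·v) = 0; hence ker((I - K)^*) = span{v} = span{(0, -3, -1)}. Therefore (I - K) x = y is solvable iff <y, v> = 0, i.e. iff -3y_2 - y_3 = 0. When this holds, K y = u (v·y) = 0, so (I - K) y = y and x = y is a particular solution; the full solution set is the line x = y + c·u = y + c·(1, 0, -1), c ∈ C.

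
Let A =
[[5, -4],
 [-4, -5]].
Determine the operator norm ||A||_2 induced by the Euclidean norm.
||A||_2 = sqrt(41) ≈ 6.4031 (= sqrt(largest eigenvalue of A^T A))

||A||_2 = sigma_max(A) = sqrt(lambda_max(A^T A)). Form the symmetric matrix M = A^T A =
[[41, 0],
 [0, 41]].
Its characteristic polynomial (trace, determinant of M give the coefficients) is
  p(λ) = det(λ I - M) = λ^2 - 82λ + 1681.
For λ^2 - 82λ + 1681 the discriminant is 0. It is a perfect square (0^2), so the roots are rational: λ = (82 ± 0)/2 = 41, 41.
So the eigenvalues of A^T A are ≈ 41, 41 (all ≥ 0, as they must be for A^T A). The largest is λ_max = 41, hence ||A||_2 = sqrt(λ_max) = sqrt(41) ≈ 6.4031.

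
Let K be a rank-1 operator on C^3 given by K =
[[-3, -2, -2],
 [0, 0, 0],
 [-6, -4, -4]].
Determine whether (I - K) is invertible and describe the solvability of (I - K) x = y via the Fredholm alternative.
(I - K) is invertible (det(I - K) = 8 ≠ 0), so for every y in C^3 the equation (I - K) x = y has a unique solution.

K has rank 1, so it is an outer product K = u v^T: every row of K is a multiple of one row vector. Reading off the entries, u = (1, 0, 2) and v = (-3, -2, -2) (row i of K equals u_i·v^T). A rank-one matrix u v^T satisfies K u = u (v·u) and kills the (2)-dimensional subspace v^⊥, so its characteristic polynomial is lambda^2 (lambda - v·u) with v·u = tr K = -7. Hence the eigenvalues of I - K are 1 (multiplicity 2) and 1 - (-7) = 8, so det(I - K) = 8. (Direct check: I - K =
[[4, 2, 2],
 [0, 1, 0],
 [6, 4, 5]]
has determinant 8.) The finite-dimensional Fredholm alternative says: either (I - K) is invertible, or ker(I - K) ≠ {0} and then range(I - K) = ker((I - K)^*)^⊥, with dim ker(I - K) = dim ker((I - K)^*). Since det(I - K) ≠ 0, 1 is not an eigenvalue of K and ker(I - K) = {0}, so we are in the first case: for every y there is a unique x = (I - K)^(-1) y. Explicitly, by the Sherman–Morrison formula, (I - u v^T)^(-1) = I + u v^T/(1 - v·u), i.e. (I - K)^(-1) = I + K/(8).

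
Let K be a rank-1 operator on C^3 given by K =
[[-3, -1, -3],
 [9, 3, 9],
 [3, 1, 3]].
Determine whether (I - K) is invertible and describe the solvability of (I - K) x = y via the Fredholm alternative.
(I - K) is invertible (det(I - K) = -2 ≠ 0), so for every y in C^3 the equation (I - K) x = y has a unique solution.

K has rank 1, so it is an outer product K = u v^T: every row of K is a multiple of one row vector. Reading off the entries, u = (-1, 3, 1) and v = (3, 1, 3) (row i of K equals u_i·v^T). A rank-one matrix u v^T satisfies K u = u (v·u) and kills the (2)-dimensional subspace v^⊥, so its characteristic polynomial is lambda^2 (lambda - v·u) with v·u = tr K = 3. Hence the eigenvalues of I - K are 1 (multiplicity 2) and 1 - (3) = -2, so det(I - K) = -2. (Direct check: I - K =
[[4, 1, 3],
 [-9, -2, -9],
 [-3, -1, -2]]
has determinant -2.) The finite-dimensional Fredholm alternative says: either (I - K) is invertible, or ker(I - K) ≠ {0} and then range(I - K) = ker((I - K)^*)^⊥, with dim ker(I - K) = dim ker((I - K)^*). Since det(I - K) ≠ 0, 1 is not an eigenvalue of K and ker(I - K) = {0}, so we are in the first case: for every y there is a unique x = (I - K)^(-1) y. Explicitly, by the Sherman–Morrison formula, (I - u v^T)^(-1) = I + u v^T/(1 - v·u), i.e. (I - K)^(-1) = I + K/(-2).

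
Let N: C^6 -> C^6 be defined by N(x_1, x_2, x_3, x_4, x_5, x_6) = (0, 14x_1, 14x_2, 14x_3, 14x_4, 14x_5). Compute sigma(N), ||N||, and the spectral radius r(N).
sigma(N) = {0}; ||N|| = 14; r(N) = 0. (N is nilpotent with N^6 = 0.)

On C^6, N is a strictly lower-triangular matrix with 14 on the subdiagonal and zeros elsewhere, so its characteristic polynomial is lambda^6 and every eigenvalue is 0: sigma(N) = {0}. For the operator norm, N e_i = 14e_{i+1} for i = 1, ..., 5 and N e_6 = 0, so the singular values of N are 14 (with multiplicity 5) and 0; hence ||N|| = 14. The spectral radius r(N) = max|lambda| = 0. Note ||N|| > r(N) — characteristic of non-normal nilpotent operators. Indeed N^6 = 0.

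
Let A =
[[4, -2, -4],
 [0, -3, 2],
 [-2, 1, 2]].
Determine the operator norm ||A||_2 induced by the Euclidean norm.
||A||_2 = sqrt((58 + sqrt(1044))/2) ≈ 6.7198 (= sqrt(largest eigenvalue of A^T A))

||A||_2 = sigma_max(A) = sqrt(lambda_max(A^T A)). Form the symmetric matrix M = A^T A =
[[20, -10, -20],
 [-10, 14, 4],
 [-20, 4, 24]].
Its characteristic polynomial (trace, sum of principal 2x2 minors, determinant of M give the coefficients) is
  p(λ) = det(λ I - M) = λ^3 - 58λ^2 + 580λ.
The constant term is 0, so λ = 0 is a root. Dividing out λ leaves p(λ) = λ(λ^2 - 58λ + 580). For λ^2 - 58λ + 580 the discriminant is 1044. It is nonnegative but not a perfect square, so the roots are real and irrational: λ = (58 ± sqrt(1044))/2 ≈ 45.1555, 12.8445.
So the eigenvalues of A^T A are ≈ 0, 12.8445, 45.1555 (all ≥ 0, as they must be for A^T A). The largest is λ_max = (58 + sqrt(1044))/2 ≈ 45.1555, hence ||A||_2 = sqrt(λ_max) = sqrt((58 + sqrt(1044))/2) ≈ 6.7198.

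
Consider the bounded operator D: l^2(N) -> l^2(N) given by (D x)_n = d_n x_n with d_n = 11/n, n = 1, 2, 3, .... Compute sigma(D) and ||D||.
sigma(D) = {11/n : n ≥ 1} ∪ {0}; ||D|| = 11

A bounded diagonal operator on l^2 with diagonal entries d_n has spectrum equal to the closure of {d_n : n ≥ 1}: every d_n is an eigenvalue (with eigenvector e_n), so {d_n} ⊂ sigma(D); the spectrum is closed, so its closure is too; and for lambda not in the closure, (D - lambda I) has bounded inverse (the diagonal entries 1/(d_n - lambda) are bounded). For our sequence d_n = 11/n, n = 1, 2, 3, ...:
  - {d_n} = {11/n : n ≥ 1}; the only limit point is 0
  - closure = {11/n : n ≥ 1} ∪ {0}
For the norm: a diagonal operator has ||D|| = sup_n |d_n|. Here d_n = 11/n is positive and decreasing, so sup_n |d_n| = d_1 = 11. So ||D|| = 11.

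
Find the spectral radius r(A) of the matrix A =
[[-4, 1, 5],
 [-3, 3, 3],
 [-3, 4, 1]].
r(A) ≈ 3.3817

The eigenvalues of A are the roots of its characteristic polynomial. With M = A (coefficients from the trace, the sum of principal 2x2 minors, and det A):
  p(λ) = det(λ I - M) = λ^3 - 7λ - 15.
No integer candidate from the rational root theorem (±divisors of 15) is a root, so the roots are irrational. The cubic discriminant is Δ = -4703 < 0, so there is one real root and a complex-conjugate pair. p(3) = -9 and p(4) = 21 have opposite signs, so a root lies in (3, 4); Newton's method refines it to λ ≈ 3.3817. Dividing out (λ - (3.3817)) leaves approximately λ^2 + 3.3817λ + 4.4357. For λ^2 + 3.3817λ + 4.4357 the discriminant is -6.307. It is negative, so the remaining roots are the complex-conjugate pair λ ≈ -1.6908 ± 1.2557i. Their product equals the constant term, so |λ|^2 ≈ 4.4357 and |λ| ≈ 2.1061.
Thus the eigenvalues (to 4 decimals) are 3.3817 (modulus 3.3817); -1.6908 ± 1.2557i (modulus 2.1061). The spectral radius is the largest modulus: r(A) ≈ 3.3817. (Cross-check: r(A) ≤ ||A||_2 ≈ 9.1009; equality holds whenever A is normal, though it can also hold for some non-normal A.)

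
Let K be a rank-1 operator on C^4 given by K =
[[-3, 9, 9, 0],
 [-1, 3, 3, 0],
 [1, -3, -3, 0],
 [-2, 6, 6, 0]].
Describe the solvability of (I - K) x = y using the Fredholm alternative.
(I - K) is invertible (det(I - K) = 4 ≠ 0), so for every y in C^4 the equation (I - K) x = y has a unique solution.

K has rank 1, so it is an outer product K = u v^T: every row of K is a multiple of one row vector. Reading off the entries, u = (3, 1, -1, 2) and v = (-1, 3, 3, 0) (row i of K equals u_i·v^T). A rank-one matrix u v^T satisfies K u = u (v·u) and kills the (3)-dimensional subspace v^⊥, so its characteristic polynomial is lambda^3 (lambda - v·u) with v·u = tr K = -3. Hence the eigenvalues of I - K are 1 (multiplicity 3) and 1 - (-3) = 4, so det(I - K) = 4. (Direct check: I - K =
[[4, -9, -9, 0],
 [1, -2, -3, 0],
 [-1, 3, 4, 0],
 [2, -6, -6, 1]]
has determinant 4.) The finite-dimensional Fredholm alternative says: either (I - K) is invertible, or ker(I - K) ≠ {0} and then range(I - K) = ker((I - K)^*)^⊥, with dim ker(I - K) = dim ker((I - K)^*). Since det(I - K) ≠ 0, 1 is not an eigenvalue of K and ker(I - K) = {0}, so we are in the first case: for every y there is a unique x = (I - K)^(-1) y. Explicitly, by the Sherman–Morrison formula, (I - u v^T)^(-1) = I + u v^T/(1 - v·u), i.e. (I - K)^(-1) = I + K/(4).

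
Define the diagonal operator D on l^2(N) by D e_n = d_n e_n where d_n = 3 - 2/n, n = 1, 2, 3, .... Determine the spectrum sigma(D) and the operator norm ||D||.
sigma(D) = {3 - 2/n : n ≥ 1} ∪ {3}; ||D|| = 3

A bounded diagonal operator on l^2 with diagonal entries d_n has spectrum equal to the closure of {d_n : n ≥ 1}: every d_n is an eigenvalue (with eigenvector e_n), so {d_n} ⊂ sigma(D); the spectrum is closed, so its closure is too; and for lambda not in the closure, (D - lambda I) has bounded inverse (the diagonal entries 1/(d_n - lambda) are bounded). For our sequence d_n = 3 - 2/n, n = 1, 2, 3, ...:
  - {d_n} = {3 - 2/n : n ≥ 1}; the only limit point is 3
  - closure = {3 - 2/n : n ≥ 1} ∪ {3}
For the norm: a diagonal operator has ||D|| = sup_n |d_n|. Here d_n = 3 - 2/n increases monotonically from d_1 = 1 toward 3, with all terms in [1, 3); so sup_n |d_n| = 3 (the supremum is the limit, not attained). So ||D|| = 3.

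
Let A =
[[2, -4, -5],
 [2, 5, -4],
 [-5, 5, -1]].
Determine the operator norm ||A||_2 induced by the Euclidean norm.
||A||_2 ≈ 8.8247 (= sqrt(largest eigenvalue of A^T A))

||A||_2 = sigma_max(A) = sqrt(lambda_max(A^T A)). Form the symmetric matrix M = A^T A =
[[33, -23, -13],
 [-23, 66, -5],
 [-13, -5, 42]].
Its characteristic polynomial (trace, sum of principal 2x2 minors, determinant of M give the coefficients) is
  p(λ) = det(λ I - M) = λ^3 - 141λ^2 + 5613λ - 54289.
No integer candidate from the rational root theorem (±divisors of 54289) is a root, so the roots are irrational. The cubic discriminant is Δ = 4075339824 > 0, so there are three distinct real roots. p(14) = -599 and p(15) = 1556 have opposite signs, so a root lies in (14, 15); Newton's method refines it to λ ≈ 14.269. p(48) = 863 and p(49) = -144 have opposite signs, so a root lies in (48, 49); Newton's method refines it to λ ≈ 48.8564. p(77) = -1544 and p(78) = 233 have opposite signs, so a root lies in (77, 78); Newton's method refines it to λ ≈ 77.8746. Check (Vieta): the three roots sum to 141, matching tr M = 141.
So the eigenvalues of A^T A are ≈ 14.269, 48.8564, 77.8746 (all ≥ 0, as they must be for A^T A). The largest is λ_max ≈ 77.8746, hence ||A||_2 = sqrt(λ_max) ≈ 8.8247.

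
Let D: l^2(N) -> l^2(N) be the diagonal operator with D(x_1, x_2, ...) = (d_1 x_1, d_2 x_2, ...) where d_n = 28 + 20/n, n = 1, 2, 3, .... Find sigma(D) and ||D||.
sigma(D) = {28 + 20/n : n ≥ 1} ∪ {28}; ||D|| = 48

A bounded diagonal operator on l^2 with diagonal entries d_n has spectrum equal to the closure of {d_n : n ≥ 1}: every d_n is an eigenvalue (with eigenvector e_n), so {d_n} ⊂ sigma(D); the spectrum is closed, so its closure is too; and for lambda not in the closure, (D - lambda I) has bounded inverse (the diagonal entries 1/(d_n - lambda) are bounded). For our sequence d_n = 28 + 20/n, n = 1, 2, 3, ...:
  - {d_n} = {28 + 20/n : n ≥ 1}; the only limit point is 28
  - closure = {28 + 20/n : n ≥ 1} ∪ {28}
For the norm: a diagonal operator has ||D|| = sup_n |d_n|. Here d_n = 28 + 20/n is positive and decreasing, so sup_n |d_n| = d_1 = 28 + 20 = 48. So ||D|| = 48.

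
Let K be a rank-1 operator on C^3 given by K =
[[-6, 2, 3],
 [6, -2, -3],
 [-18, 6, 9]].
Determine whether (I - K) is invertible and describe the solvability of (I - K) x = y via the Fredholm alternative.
(I - K) is singular (det(I - K) = 0, i.e. 1 ∈ sigma(K)). (I - K) x = y is solvable iff y ⊥ ker((I - K)^*) = span{(-6, 2, 3)}, i.e. iff -6y_1 + 2y_2 + 3y_3 = 0. When solvable, the solutions are x = y + c·(1, -1, 3), c arbitrary (ker(I - K) = span{(1, -1, 3)}, dimension 1).

K has rank 1, so it is an outer product K = u v^T: every row of K is a multiple of one row vector. Reading off the entries, u = (1, -1, 3) and v = (-6, 2, 3) (row i of K equals u_i·v^T). A rank-one matrix u v^T satisfies K u = u (v·u) and kills the (2)-dimensional subspace v^⊥, so its characteristic polynomial is lambda^2 (lambda - v·u) with v·u = tr K = 1. Hence the eigenvalues of I - K are 1 (multiplicity 2) and 1 - (1) = 0, so det(I - K) = 0. (Direct check: I - K =
[[7, -2, -3],
 [-6, 3, 3],
 [18, -6, -8]]
has determinant 0.) So 1 is an eigenvalue of K and (I - K) is not invertible. The finite-dimensional Fredholm alternative says: either (I - K) is invertible, or ker(I - K) ≠ {0} and then range(I - K) = ker((I - K)^*)^⊥, with dim ker(I - K) = dim ker((I - K)^*). We are in the second case, so we need both kernels. Kernel of I - K: (I - K) u = u - u (v·u) = u - u = 0, so ker(I - K) = span{u} = span{(1, -1, 3)} (it is exactly 1-dimensional because rank(I - K) = 2). Kernel of the adjoint: K is real, so (I - K)^* = I - K^T = I - v u^T, and (I - v u^T) v = v - v (u·v) = 0; hence ker((I - K)^*) = span{v} = span{(-6, 2, 3)}. Therefore (I - K) x = y is solvable iff <y, v> = 0, i.e. iff -6y_1 + 2y_2 + 3y_3 = 0. When this holds, K y = u (v·y) = 0, so (I - K) y = y and x = y is a particular solution; the full solution set is the line x = y + c·u = y + c·(1, -1, 3), c ∈ C.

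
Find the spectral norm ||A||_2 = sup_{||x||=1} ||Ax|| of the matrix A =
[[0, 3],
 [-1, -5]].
||A||_2 = sqrt((35 + sqrt(1189))/2) ≈ 5.8941 (= sqrt(largest eigenvalue of A^T A))

||A||_2 = sigma_max(A) = sqrt(lambda_max(A^T A)). Form the symmetric matrix M = A^T A =
[[1, 5],
 [5, 34]].
Its characteristic polynomial (trace, determinant of M give the coefficients) is
  p(λ) = det(λ I - M) = λ^2 - 35λ + 9.
For λ^2 - 35λ + 9 the discriminant is 1189. It is nonnegative but not a perfect square, so the roots are real and irrational: λ = (35 ± sqrt(1189))/2 ≈ 34.7409, 0.2591.
So the eigenvalues of A^T A are ≈ 0.2591, 34.7409 (all ≥ 0, as they must be for A^T A). The largest is λ_max = (35 + sqrt(1189))/2 ≈ 34.7409, hence ||A||_2 = sqrt(λ_max) = sqrt((35 + sqrt(1189))/2) ≈ 5.8941.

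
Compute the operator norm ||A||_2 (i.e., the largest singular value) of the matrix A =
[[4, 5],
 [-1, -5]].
||A||_2 = sqrt((67 + sqrt(3589))/2) ≈ 7.9658 (= sqrt(largest eigenvalue of A^T A))

||A||_2 = sigma_max(A) = sqrt(lambda_max(A^T A)). Form the symmetric matrix M = A^T A =
[[17, 25],
 [25, 50]].
Its characteristic polynomial (trace, determinant of M give the coefficients) is
  p(λ) = det(λ I - M) = λ^2 - 67λ + 225.
For λ^2 - 67λ + 225 the discriminant is 3589. It is nonnegative but not a perfect square, so the roots are real and irrational: λ = (67 ± sqrt(3589))/2 ≈ 63.4541, 3.5459.
So the eigenvalues of A^T A are ≈ 3.5459, 63.4541 (all ≥ 0, as they must be for A^T A). The largest is λ_max = (67 + sqrt(3589))/2 ≈ 63.4541, hence ||A||_2 = sqrt(λ_max) = sqrt((67 + sqrt(3589))/2) ≈ 7.9658.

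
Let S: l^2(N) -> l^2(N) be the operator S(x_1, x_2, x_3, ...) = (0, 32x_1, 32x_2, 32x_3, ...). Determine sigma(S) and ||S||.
sigma(S) = closed disk {z in C : |z| ≤ 32}; ||S|| = 32

Note S = 32·U where U is the unit right shift (U x)_k = x_{k-1} (with x_0 := 0); so ||S|| = 32||U|| and sigma(S) = 32·sigma(U). ||S x||^2 = sum_{k≥1} |32x_k|^2 = 1024||x||^2, so ||S|| = 32 and sigma(S) ⊂ {|z| ≤ 32}. For any |lambda| < 32, the equation (S - lambda I) x = 0 forces x_1 = 0, then 32x_k = lambda x_{k+1} ⇒ x = 0, so S has no eigenvalues. But (S - lambda I) is not surjective for |lambda| < 32: solving (S - lambda I) x = e_1 would require x_n proportional to (lambda/32)^(-n), which is not in l^2. So every |lambda| < 32 lies in the residual spectrum. The boundary |lambda| = 32 is in the approximate point spectrum (the spectrum is closed). Hence sigma(S) is the closed disk of radius 32.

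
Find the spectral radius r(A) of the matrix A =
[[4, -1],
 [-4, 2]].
r(A) = (6 + sqrt(20))/2 ≈ 5.2361

The eigenvalues of A are the roots of its characteristic polynomial. With M = A (coefficients from the trace and determinant):
  p(λ) = det(λ I - M) = λ^2 - 6λ + 4.
For λ^2 - 6λ + 4 the discriminant is 20. It is nonnegative but not a perfect square, so the roots are real and irrational: λ = (6 ± sqrt(20))/2 ≈ 5.2361, 0.7639.
Thus the eigenvalues (to 4 decimals) are 5.2361 (modulus 5.2361); 0.7639 (modulus 0.7639). The spectral radius is the largest modulus: r(A) = (6 + sqrt(20))/2 ≈ 5.2361. (Cross-check: r(A) ≤ ||A||_2 ≈ 6.0467; equality holds whenever A is normal, though it can also hold for some non-normal A.)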